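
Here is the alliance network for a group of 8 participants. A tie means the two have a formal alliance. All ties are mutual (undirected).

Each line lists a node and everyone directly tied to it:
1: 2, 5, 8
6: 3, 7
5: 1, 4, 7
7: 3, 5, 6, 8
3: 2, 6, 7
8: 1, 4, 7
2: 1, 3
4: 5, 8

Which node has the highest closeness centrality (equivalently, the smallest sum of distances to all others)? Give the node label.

Farness (sum of distances to all others) for each node — 1:12, 2:13, 3:12, 4:15, 5:11, 6:14, 7:10, 8:11.
The smallest farness is 10, for 7, so 7 has the highest closeness.

7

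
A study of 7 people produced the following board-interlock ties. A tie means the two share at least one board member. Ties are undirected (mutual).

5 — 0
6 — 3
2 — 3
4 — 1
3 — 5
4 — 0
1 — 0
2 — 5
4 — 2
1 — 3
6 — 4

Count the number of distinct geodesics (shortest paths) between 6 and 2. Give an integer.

The shortest distance is 2. The length-2 paths are: 6–3–2; 6–4–2.
That gives 2 distinct shortest paths.

2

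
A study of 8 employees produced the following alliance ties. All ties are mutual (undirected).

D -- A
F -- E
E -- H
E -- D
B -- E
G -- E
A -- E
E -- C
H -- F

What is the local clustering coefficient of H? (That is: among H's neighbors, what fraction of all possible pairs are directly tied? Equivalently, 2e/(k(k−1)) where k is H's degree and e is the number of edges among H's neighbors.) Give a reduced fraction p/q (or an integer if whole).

1

H's neighbors: E and F (k = 2).
Possible neighbor pairs: C(2,2) = 1. Edges among them: E–F → e = 1.
Clustering(H) = 1/1.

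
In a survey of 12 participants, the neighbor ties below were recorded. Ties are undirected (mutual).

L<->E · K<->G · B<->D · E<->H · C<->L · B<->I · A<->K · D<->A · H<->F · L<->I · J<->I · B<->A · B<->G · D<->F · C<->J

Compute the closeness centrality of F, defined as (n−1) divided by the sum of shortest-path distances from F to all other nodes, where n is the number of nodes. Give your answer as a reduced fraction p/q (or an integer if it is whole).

11/28

Distances from F: A:2, B:2, C:4, D:1, E:2, G:3, H:1, I:3, J:4, K:3, L:3. Sum = 28.
n = 12, so closeness = 11/28.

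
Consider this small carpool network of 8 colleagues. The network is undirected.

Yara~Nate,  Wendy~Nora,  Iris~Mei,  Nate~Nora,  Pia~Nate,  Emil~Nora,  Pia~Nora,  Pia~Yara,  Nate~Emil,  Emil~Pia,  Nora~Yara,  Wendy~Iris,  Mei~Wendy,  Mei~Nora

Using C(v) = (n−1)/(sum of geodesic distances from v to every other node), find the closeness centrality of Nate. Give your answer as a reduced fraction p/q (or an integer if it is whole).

7/11

Distances from Nate: Emil:1, Iris:3, Mei:2, Nora:1, Pia:1, Wendy:2, Yara:1. Sum = 11.
n = 8, so closeness = 7/11.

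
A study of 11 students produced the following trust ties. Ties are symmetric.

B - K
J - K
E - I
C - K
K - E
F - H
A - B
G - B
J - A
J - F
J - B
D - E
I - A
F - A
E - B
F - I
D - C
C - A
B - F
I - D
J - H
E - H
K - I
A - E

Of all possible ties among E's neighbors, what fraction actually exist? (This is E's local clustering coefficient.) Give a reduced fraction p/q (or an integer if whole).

E's neighbors: A, B, D, H, I, and K (k = 6).
Possible neighbor pairs: C(6,2) = 15. Edges among them: A–B, A–I, B–K, D–I, I–K → e = 5.
Clustering(E) = 5/15 = 1/3.

1/3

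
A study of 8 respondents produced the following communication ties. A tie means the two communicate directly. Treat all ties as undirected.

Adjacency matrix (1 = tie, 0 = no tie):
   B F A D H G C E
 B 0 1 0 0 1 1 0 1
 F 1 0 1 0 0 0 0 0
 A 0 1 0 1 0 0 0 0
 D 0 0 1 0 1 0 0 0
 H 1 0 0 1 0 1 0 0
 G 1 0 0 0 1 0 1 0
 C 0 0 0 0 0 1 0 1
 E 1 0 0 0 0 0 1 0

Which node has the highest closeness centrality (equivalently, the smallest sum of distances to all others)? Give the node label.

Farness (sum of distances to all others) for each node — A:16, B:10, C:16, D:14, E:14, F:13, G:12, H:11.
The smallest farness is 10, for B, so B has the highest closeness.

B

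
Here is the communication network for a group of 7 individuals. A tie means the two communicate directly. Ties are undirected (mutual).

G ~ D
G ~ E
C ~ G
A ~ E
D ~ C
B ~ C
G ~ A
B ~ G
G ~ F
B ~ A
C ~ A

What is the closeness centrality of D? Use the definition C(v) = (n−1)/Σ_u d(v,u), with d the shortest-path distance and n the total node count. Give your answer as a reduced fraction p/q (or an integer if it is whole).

Distances from D: A:2, B:2, C:1, E:2, F:2, G:1. Sum = 10.
n = 7, so closeness = 6/10 = 3/5.

3/5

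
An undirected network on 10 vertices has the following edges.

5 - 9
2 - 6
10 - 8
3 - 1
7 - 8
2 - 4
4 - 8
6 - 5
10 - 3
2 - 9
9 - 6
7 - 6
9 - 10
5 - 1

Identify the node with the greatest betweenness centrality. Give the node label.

Unnormalized betweenness of each node: 1:3/2, 2:11/3, 3:7/3, 4:1, 5:31/6, 6:19/3, 7:3/2, 8:16/3, 9:41/6, 10:25/3.
10 has the largest value, 25/3, making it the main broker — the node through which the most shortest paths run.

10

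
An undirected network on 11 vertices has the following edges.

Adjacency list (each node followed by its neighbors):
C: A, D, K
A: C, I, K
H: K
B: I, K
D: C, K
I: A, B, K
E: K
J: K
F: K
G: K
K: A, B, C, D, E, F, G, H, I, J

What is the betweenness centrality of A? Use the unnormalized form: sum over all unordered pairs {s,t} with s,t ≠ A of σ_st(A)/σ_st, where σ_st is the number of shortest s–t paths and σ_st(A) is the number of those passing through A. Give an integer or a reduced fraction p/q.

Pairs whose geodesics pass through A — C–I: 1/2.
All other pairs contribute 0.
Summing the contributions gives betweenness(A) = 1/2.

1/2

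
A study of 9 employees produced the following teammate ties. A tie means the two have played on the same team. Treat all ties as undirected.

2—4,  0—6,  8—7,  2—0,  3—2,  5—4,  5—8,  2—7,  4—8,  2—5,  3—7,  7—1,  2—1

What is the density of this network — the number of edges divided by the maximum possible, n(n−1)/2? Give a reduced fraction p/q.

13/36

There are 13 edges and 9 nodes, so the maximum possible is C(9,2) = 36.
Density = 13/36.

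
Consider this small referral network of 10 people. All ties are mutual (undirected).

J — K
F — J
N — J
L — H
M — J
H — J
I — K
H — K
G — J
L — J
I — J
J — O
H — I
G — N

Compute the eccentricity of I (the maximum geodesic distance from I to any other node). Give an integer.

Distances from I: F:2, G:2, H:1, J:1, K:1, L:2, M:2, N:2, O:2.
The largest is 2 (to F, L, O, G, M, and N), so the eccentricity of I is 2.

2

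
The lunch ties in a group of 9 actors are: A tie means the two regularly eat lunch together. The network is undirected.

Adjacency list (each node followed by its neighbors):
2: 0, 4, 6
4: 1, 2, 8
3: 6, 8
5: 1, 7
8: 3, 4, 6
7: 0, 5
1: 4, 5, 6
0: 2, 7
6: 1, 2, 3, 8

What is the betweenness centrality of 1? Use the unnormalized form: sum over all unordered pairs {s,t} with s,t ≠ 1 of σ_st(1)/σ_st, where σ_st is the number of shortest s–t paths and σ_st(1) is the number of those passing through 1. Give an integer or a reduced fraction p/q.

7

Pairs whose geodesics pass through 1 — 5–2: 2/3; 5–4: 1; 5–8: 2/2; 5–3: 1; 5–6: 1; 7–4: 1/2; 7–8: 2/4; 7–3: 1/2; 7–6: 1/2; 4–6: 1/3.
All other pairs contribute 0.
Summing the contributions gives betweenness(1) = 7.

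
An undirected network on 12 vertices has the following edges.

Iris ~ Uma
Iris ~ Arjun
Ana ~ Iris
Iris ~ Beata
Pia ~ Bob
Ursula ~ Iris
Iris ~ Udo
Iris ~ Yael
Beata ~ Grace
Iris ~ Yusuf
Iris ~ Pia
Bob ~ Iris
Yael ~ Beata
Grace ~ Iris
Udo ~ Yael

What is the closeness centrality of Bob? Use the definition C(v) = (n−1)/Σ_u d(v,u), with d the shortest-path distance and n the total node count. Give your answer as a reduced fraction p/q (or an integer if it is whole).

Distances from Bob: Ana:2, Arjun:2, Beata:2, Grace:2, Iris:1, Pia:1, Udo:2, Uma:2, Ursula:2, Yael:2, Yusuf:2. Sum = 20.
n = 12, so closeness = 11/20.

11/20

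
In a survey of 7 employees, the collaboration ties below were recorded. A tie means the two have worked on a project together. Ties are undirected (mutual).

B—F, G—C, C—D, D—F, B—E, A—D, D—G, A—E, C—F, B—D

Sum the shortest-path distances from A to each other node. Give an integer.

Distances from A: B:2, C:2, D:1, E:1, F:2, G:2.
Sum = 2 + 2 + 1 + 1 + 2 + 2 = 10.

10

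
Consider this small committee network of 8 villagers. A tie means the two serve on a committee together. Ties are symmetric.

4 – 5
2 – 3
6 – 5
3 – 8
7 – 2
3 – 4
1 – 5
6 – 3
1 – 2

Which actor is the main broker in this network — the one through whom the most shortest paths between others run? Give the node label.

Unnormalized betweenness of each node: 1:2, 2:8, 3:21/2, 4:1, 5:5/2, 6:1, 7:0, 8:0.
3 has the largest value, 21/2, making it the main broker — the node through which the most shortest paths run.

3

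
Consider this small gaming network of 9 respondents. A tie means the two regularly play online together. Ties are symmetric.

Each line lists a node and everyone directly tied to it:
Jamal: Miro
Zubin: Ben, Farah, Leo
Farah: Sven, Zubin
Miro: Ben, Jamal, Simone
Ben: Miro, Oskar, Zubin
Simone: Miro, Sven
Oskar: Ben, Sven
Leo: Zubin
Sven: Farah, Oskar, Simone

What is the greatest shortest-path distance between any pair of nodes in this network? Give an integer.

4

Eccentricity of each node (its greatest distance to any other): Ben:2, Farah:4, Jamal:4, Leo:4, Miro:3, Oskar:3, Simone:4, Sven:3, Zubin:3.
The maximum eccentricity is 4, realized for instance by the pair Simone–Leo via Simone – Sven – Farah – Zubin – Leo. So the diameter is 4.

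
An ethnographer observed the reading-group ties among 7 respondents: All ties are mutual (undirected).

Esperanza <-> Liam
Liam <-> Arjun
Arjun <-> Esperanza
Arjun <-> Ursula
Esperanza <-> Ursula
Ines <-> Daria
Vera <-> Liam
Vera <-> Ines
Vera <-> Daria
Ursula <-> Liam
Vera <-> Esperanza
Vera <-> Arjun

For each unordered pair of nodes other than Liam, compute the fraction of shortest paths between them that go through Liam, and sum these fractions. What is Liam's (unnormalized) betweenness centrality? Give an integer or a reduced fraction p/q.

Pairs whose geodesics pass through Liam — Daria–Ursula: 1/3; Ines–Ursula: 1/3; Vera–Ursula: 1/3.
All other pairs contribute 0.
Summing the contributions gives betweenness(Liam) = 1.

1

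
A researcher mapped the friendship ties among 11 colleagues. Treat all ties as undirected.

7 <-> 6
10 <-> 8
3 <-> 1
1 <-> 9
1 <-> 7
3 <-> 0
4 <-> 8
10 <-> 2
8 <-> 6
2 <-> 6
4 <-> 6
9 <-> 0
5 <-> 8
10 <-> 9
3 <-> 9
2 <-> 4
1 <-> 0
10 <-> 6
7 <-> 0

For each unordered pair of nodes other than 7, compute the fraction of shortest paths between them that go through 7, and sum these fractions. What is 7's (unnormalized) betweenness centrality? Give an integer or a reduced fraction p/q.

Pairs whose geodesics pass through 7 — 3–4: 2/5; 3–6: 2/3; 0–5: 1/2; 0–8: 1/2; 0–4: 1; 0–6: 1; 0–2: 1/2; 1–5: 1/2; 1–8: 1/2; 1–4: 1; 1–6: 1; 1–2: 1/2.
All other pairs contribute 0.
Summing the contributions gives betweenness(7) = 121/15.

121/15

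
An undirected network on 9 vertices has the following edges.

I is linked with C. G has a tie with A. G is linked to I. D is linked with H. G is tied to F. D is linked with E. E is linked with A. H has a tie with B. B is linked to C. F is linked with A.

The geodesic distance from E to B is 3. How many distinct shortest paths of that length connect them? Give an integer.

1

The shortest distance is 3, and the only length-3 path is E–D–H–B. So there is exactly 1 shortest path.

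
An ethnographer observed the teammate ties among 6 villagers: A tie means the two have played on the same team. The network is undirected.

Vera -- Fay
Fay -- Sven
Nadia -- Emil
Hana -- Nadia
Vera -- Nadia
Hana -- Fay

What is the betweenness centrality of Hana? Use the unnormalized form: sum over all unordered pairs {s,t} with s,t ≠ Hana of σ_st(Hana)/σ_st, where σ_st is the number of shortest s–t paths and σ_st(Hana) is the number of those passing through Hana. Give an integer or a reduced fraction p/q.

2

Pairs whose geodesics pass through Hana — Fay–Nadia: 1/2; Fay–Emil: 1/2; Nadia–Sven: 1/2; Sven–Emil: 1/2.
All other pairs contribute 0.
Summing the contributions gives betweenness(Hana) = 2.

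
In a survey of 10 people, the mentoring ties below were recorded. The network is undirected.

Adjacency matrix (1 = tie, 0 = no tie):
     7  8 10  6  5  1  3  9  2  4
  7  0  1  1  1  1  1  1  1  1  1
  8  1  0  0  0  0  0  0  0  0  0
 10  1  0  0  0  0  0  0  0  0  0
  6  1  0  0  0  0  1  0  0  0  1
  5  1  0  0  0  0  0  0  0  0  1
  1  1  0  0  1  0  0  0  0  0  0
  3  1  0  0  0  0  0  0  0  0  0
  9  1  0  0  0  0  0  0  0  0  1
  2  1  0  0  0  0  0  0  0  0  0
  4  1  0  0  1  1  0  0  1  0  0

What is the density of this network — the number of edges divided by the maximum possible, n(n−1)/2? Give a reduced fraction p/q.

13/45

There are 13 edges and 10 nodes, so the maximum possible is C(10,2) = 45.
Density = 13/45.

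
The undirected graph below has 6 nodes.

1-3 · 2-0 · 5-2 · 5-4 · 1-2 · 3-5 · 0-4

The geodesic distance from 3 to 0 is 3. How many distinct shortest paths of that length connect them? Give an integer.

3

The shortest distance is 3. The length-3 paths are: 3–5–4–0; 3–5–2–0; 3–1–2–0.
That gives 3 distinct shortest paths.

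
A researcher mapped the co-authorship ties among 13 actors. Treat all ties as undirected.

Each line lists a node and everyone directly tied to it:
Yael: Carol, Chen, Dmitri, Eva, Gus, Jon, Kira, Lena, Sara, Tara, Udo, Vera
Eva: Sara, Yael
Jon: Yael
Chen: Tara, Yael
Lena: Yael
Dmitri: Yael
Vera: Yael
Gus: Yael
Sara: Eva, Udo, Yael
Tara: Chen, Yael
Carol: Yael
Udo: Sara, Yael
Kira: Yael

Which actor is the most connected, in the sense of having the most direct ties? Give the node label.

Yael

Degrees — Carol:1, Chen:2, Dmitri:1, Eva:2, Gus:1, Jon:1, Kira:1, Lena:1, Sara:3, Tara:2, Udo:2, Vera:1, Yael:12.
The maximum is 12, attained only by Yael.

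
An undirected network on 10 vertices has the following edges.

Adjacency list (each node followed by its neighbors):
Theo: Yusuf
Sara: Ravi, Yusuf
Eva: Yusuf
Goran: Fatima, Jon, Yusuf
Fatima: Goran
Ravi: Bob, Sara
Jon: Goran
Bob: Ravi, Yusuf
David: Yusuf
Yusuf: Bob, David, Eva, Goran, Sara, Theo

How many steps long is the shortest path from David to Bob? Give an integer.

One shortest route is David – Yusuf – Bob, which uses 2 edges, and David and Bob are not directly tied, so nothing shorter exists. So d(David,Bob) = 2.

2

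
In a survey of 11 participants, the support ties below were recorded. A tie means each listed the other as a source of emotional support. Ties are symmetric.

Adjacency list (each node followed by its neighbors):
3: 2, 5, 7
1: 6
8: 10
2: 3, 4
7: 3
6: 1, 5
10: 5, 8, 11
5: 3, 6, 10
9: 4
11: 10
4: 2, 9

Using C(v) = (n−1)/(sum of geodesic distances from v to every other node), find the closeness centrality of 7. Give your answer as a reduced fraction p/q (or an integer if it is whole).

Distances from 7: 1:4, 2:2, 3:1, 4:3, 5:2, 6:3, 8:4, 9:4, 10:3, 11:4. Sum = 30.
n = 11, so closeness = 10/30 = 1/3.

1/3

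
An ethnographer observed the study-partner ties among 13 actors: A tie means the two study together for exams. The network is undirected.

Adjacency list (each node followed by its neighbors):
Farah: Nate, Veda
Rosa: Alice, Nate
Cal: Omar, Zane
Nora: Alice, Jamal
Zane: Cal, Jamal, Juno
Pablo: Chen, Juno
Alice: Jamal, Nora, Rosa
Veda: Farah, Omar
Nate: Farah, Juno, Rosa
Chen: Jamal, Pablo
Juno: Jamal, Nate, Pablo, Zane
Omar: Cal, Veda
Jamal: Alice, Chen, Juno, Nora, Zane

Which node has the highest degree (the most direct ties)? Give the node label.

Degrees — Alice:3, Cal:2, Chen:2, Farah:2, Jamal:5, Juno:4, Nate:3, Nora:2, Omar:2, Pablo:2, Rosa:2, Veda:2, Zane:3.
The maximum is 5, attained only by Jamal.

Jamal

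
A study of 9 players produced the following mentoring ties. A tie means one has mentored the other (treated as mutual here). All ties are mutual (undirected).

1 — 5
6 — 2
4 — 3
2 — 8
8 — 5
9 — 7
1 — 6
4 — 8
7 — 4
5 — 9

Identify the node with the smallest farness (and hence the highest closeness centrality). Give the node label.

8

Farness (sum of distances to all others) for each node — 1:18, 2:17, 3:22, 4:15, 5:14, 6:20, 7:18, 8:13, 9:17.
The smallest farness is 13, for 8, so 8 has the highest closeness.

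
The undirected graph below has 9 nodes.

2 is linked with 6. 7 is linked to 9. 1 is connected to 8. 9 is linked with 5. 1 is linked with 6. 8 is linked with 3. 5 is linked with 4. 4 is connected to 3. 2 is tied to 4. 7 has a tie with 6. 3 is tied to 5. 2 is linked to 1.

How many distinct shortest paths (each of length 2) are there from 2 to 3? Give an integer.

1

The shortest distance is 2, and the only length-2 path is 2–4–3. So there is exactly 1 shortest path.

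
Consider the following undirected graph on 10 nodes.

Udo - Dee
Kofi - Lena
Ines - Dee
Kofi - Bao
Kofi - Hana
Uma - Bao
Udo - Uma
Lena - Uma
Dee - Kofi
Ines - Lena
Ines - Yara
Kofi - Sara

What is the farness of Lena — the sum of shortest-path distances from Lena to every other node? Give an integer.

15

Distances from Lena: Bao:2, Dee:2, Hana:2, Ines:1, Kofi:1, Sara:2, Udo:2, Uma:1, Yara:2.
Sum = 2 + 2 + 2 + 1 + 1 + 2 + 2 + 1 + 2 = 15.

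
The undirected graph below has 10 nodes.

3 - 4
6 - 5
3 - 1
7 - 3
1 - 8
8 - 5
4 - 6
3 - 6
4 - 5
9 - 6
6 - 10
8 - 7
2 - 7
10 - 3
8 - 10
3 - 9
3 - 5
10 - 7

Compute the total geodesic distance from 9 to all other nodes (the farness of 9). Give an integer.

Distances from 9: 1:2, 2:3, 3:1, 4:2, 5:2, 6:1, 7:2, 8:3, 10:2.
Sum = 2 + 3 + 1 + 2 + 2 + 1 + 2 + 3 + 2 = 18.

18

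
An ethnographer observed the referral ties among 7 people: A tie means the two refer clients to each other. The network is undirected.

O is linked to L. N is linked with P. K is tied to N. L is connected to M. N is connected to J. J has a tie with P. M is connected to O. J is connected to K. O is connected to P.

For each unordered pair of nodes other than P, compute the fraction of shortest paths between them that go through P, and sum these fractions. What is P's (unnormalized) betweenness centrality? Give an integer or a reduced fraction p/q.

9

Pairs whose geodesics pass through P — N–M: 1; N–L: 1; N–O: 1; K–M: 2/2; K–L: 2/2; K–O: 2/2; J–M: 1; J–L: 1; J–O: 1.
All other pairs contribute 0.
Summing the contributions gives betweenness(P) = 9.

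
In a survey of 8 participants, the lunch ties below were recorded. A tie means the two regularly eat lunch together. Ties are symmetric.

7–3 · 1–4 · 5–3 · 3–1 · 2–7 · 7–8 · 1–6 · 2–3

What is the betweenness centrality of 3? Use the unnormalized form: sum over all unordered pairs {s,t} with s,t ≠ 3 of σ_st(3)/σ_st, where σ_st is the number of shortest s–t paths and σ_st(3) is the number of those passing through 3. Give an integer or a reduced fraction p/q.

15

Pairs whose geodesics pass through 3 — 2–4: 1; 2–6: 1; 2–5: 1; 2–1: 1; 4–5: 1; 4–8: 1; 4–7: 1; 6–5: 1; 6–8: 1; 6–7: 1; 5–8: 1; 5–1: 1; 5–7: 1; 8–1: 1 … (+1 more pairs).
All other pairs contribute 0.
Summing the contributions gives betweenness(3) = 15.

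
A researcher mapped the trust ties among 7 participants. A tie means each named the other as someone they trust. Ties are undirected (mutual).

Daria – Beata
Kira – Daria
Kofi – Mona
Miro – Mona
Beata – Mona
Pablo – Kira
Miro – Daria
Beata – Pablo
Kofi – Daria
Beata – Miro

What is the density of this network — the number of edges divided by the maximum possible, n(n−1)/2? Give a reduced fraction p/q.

There are 10 edges and 7 nodes, so the maximum possible is C(7,2) = 21.
Density = 10/21.

10/21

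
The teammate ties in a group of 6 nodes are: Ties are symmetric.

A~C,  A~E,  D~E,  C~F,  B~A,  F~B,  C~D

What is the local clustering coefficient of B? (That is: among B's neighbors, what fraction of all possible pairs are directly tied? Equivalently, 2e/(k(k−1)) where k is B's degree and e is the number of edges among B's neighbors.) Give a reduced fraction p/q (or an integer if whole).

0

B's neighbors: A and F (k = 2).
Possible neighbor pairs: C(2,2) = 1. Edges among them: none → e = 0.
Clustering(B) = 0/1.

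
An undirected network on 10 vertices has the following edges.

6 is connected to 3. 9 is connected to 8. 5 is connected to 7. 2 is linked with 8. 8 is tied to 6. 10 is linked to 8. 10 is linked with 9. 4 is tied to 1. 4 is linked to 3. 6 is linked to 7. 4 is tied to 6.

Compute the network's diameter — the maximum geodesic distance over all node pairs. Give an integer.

Eccentricity of each node (its greatest distance to any other): 1:4, 2:4, 3:3, 4:3, 5:4, 6:2, 7:3, 8:3, 9:4, 10:4.
The maximum eccentricity is 4, realized for instance by the pair 9–1 via 9 – 8 – 6 – 4 – 1. So the diameter is 4.

4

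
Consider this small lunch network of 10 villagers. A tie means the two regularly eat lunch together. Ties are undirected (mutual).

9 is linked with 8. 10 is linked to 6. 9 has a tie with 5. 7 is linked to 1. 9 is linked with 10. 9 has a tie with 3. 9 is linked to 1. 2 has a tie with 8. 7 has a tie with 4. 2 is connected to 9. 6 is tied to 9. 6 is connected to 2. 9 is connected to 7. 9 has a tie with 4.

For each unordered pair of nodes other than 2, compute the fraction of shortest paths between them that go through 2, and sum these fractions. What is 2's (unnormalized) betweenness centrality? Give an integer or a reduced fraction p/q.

Pairs whose geodesics pass through 2 — 6–8: 1/2.
All other pairs contribute 0.
Summing the contributions gives betweenness(2) = 1/2.

1/2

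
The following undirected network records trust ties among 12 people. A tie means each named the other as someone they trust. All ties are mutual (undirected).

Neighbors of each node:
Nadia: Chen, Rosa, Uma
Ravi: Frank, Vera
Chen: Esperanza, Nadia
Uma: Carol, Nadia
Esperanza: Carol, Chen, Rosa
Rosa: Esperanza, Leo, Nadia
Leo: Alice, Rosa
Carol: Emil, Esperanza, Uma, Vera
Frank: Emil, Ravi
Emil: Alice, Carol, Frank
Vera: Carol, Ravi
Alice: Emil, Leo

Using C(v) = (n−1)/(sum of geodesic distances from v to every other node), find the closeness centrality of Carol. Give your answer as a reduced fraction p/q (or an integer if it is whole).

Distances from Carol: Alice:2, Chen:2, Emil:1, Esperanza:1, Frank:2, Leo:3, Nadia:2, Ravi:2, Rosa:2, Uma:1, Vera:1. Sum = 19.
n = 12, so closeness = 11/19.

11/19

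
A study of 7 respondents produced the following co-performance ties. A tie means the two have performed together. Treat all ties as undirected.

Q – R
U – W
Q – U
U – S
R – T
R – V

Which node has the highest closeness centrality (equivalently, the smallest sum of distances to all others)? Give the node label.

Q

Farness (sum of distances to all others) for each node — Q:10, R:11, S:16, T:16, U:11, V:16, W:16.
The smallest farness is 10, for Q, so Q has the highest closeness.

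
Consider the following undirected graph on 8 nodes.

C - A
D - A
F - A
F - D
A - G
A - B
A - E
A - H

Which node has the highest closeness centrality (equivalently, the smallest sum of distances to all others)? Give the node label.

A

Farness (sum of distances to all others) for each node — A:7, B:13, C:13, D:12, E:13, F:12, G:13, H:13.
The smallest farness is 7, for A, so A has the highest closeness.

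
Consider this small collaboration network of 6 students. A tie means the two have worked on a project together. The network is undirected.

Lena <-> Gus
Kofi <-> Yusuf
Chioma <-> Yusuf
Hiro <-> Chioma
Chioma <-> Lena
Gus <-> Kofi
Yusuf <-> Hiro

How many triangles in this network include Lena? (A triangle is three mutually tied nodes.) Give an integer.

0

Lena's neighbors are Chioma and Gus, but none of them are tied to each other, so no triangle contains Lena.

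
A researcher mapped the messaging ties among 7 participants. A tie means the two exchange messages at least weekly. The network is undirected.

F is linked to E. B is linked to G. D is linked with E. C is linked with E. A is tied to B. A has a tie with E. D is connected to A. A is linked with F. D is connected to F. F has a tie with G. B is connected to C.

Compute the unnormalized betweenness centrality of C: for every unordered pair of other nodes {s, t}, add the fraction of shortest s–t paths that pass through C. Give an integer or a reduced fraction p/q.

Pairs whose geodesics pass through C — B–E: 1/2.
All other pairs contribute 0.
Summing the contributions gives betweenness(C) = 1/2.

1/2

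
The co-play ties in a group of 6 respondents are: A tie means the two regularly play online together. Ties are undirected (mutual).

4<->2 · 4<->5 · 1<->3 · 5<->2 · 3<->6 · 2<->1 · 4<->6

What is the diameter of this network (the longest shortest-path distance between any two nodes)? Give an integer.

3

Eccentricity of each node (its greatest distance to any other): 1:2, 2:2, 3:3, 4:2, 5:3, 6:2.
The maximum eccentricity is 3, realized for instance by the pair 5–3 via 5 – 4 – 6 – 3. So the diameter is 3.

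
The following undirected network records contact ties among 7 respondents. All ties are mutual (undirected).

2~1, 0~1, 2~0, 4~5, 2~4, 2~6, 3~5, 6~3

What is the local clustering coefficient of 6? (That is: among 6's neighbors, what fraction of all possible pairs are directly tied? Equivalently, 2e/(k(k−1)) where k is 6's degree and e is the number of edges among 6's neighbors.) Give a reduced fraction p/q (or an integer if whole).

0

6's neighbors: 2 and 3 (k = 2).
Possible neighbor pairs: C(2,2) = 1. Edges among them: none → e = 0.
Clustering(6) = 0/1.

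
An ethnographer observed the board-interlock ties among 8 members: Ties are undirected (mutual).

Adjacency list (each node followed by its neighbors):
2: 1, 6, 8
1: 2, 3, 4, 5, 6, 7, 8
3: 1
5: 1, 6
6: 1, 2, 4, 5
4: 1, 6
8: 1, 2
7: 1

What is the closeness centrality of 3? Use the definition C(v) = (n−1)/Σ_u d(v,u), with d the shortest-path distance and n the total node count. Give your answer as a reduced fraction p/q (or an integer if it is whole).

7/13

Distances from 3: 1:1, 2:2, 4:2, 5:2, 6:2, 7:2, 8:2. Sum = 13.
n = 8, so closeness = 7/13.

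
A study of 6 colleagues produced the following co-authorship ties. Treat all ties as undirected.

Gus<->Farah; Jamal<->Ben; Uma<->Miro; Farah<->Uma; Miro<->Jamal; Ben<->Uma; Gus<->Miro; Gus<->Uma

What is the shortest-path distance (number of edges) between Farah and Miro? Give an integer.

2

One shortest route is Farah – Uma – Miro, which uses 2 edges, and Farah and Miro are not directly tied, so nothing shorter exists. So d(Farah,Miro) = 2.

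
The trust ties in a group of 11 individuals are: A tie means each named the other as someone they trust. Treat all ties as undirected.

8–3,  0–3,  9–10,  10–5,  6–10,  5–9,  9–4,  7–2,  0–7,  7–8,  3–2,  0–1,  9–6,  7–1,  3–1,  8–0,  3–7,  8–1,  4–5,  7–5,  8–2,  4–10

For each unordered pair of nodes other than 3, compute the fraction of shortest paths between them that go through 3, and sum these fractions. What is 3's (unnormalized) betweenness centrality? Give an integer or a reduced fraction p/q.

Pairs whose geodesics pass through 3 — 0–2: 1/3; 2–1: 1/3.
All other pairs contribute 0.
Summing the contributions gives betweenness(3) = 2/3.

2/3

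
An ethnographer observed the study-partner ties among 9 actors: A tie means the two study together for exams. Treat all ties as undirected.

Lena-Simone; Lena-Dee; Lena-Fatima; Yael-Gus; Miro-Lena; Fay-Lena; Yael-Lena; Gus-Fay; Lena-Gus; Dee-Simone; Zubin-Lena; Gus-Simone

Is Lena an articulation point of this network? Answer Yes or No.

Removing Lena leaves {Dee, Fay, Gus, Simone, and Yael} with no path to {Zubin}, so the network splits into 4 components. Lena is a cut vertex.

Yes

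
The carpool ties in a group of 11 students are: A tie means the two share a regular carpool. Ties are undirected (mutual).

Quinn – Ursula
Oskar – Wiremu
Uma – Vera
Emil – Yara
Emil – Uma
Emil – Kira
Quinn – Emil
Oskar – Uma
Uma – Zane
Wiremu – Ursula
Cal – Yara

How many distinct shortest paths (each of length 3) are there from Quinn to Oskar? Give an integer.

The shortest distance is 3. The length-3 paths are: Quinn–Emil–Uma–Oskar; Quinn–Ursula–Wiremu–Oskar.
That gives 2 distinct shortest paths.

2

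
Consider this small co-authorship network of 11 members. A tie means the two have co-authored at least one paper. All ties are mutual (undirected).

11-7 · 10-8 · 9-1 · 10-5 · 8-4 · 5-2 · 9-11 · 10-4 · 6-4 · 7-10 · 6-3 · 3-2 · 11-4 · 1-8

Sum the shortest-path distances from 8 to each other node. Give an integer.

Distances from 8: 1:1, 2:3, 3:3, 4:1, 5:2, 6:2, 7:2, 9:2, 10:1, 11:2.
Sum = 1 + 3 + 3 + 1 + 2 + 2 + 2 + 2 + 1 + 2 = 19.

19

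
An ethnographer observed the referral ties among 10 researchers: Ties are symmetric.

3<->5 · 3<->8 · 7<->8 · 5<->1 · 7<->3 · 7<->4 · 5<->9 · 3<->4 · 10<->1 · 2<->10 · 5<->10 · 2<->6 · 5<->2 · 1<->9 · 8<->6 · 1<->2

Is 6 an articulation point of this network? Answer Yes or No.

Even without 6, every remaining node can still reach every other (the residual graph is connected), so 6 is not a cut vertex.

No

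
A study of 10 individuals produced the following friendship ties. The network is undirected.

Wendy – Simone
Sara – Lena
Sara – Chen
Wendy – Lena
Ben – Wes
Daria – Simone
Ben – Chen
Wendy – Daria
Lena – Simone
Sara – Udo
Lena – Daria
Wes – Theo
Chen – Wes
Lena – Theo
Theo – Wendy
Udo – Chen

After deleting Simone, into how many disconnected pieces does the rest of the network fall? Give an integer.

Simone's neighbors (Daria, Lena, and Wendy) remain reachable from one another through other ties, so the rest of the network stays in one piece.

1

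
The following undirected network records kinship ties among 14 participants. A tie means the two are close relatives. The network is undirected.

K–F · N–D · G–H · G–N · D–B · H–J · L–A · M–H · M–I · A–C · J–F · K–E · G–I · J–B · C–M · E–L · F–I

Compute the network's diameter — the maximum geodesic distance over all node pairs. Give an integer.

Eccentricity of each node (its greatest distance to any other): A:6, B:5, C:5, D:6, E:5, F:4, G:5, H:4, I:4, J:4, K:4, L:6, M:4, N:6.
The maximum eccentricity is 6, realized for instance by the pair A–D via A – C – M – I – G – N – D. So the diameter is 6.

6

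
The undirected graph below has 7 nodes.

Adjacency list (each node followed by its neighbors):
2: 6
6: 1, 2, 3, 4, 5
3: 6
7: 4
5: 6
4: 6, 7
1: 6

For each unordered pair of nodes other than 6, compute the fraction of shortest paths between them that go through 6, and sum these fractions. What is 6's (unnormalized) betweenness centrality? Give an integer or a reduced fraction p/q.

14

Pairs whose geodesics pass through 6 — 1–3: 1; 1–4: 1; 1–2: 1; 1–5: 1; 1–7: 1; 3–4: 1; 3–2: 1; 3–5: 1; 3–7: 1; 4–2: 1; 4–5: 1; 2–5: 1; 2–7: 1; 5–7: 1.
All other pairs contribute 0.
Summing the contributions gives betweenness(6) = 14.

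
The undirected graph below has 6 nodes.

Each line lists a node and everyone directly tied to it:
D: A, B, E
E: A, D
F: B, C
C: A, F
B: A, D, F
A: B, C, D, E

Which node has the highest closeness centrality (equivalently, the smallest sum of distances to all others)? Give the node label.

Farness (sum of distances to all others) for each node — A:6, B:7, C:8, D:7, E:9, F:9.
The smallest farness is 6, for A, so A has the highest closeness.

A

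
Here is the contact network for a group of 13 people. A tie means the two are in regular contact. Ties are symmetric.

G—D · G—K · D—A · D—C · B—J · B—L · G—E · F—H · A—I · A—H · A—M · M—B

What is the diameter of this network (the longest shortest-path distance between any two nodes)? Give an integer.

6

Eccentricity of each node (its greatest distance to any other): A:3, B:5, C:5, D:4, E:6, F:5, G:5, H:4, I:4, J:6, K:6, L:6, M:4.
The maximum eccentricity is 6, realized for instance by the pair J–E via J – B – M – A – D – G – E. So the diameter is 6.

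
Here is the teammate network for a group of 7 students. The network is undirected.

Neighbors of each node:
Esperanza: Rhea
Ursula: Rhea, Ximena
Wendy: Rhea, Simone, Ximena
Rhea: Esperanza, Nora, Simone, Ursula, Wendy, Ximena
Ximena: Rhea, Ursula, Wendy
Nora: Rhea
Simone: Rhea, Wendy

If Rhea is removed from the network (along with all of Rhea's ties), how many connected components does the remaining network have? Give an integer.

3

Without Rhea, the remaining ties split the others into: {Esperanza}; {Nora}; {Simone, Ursula, Wendy, Ximena}.
That's 3 separate components.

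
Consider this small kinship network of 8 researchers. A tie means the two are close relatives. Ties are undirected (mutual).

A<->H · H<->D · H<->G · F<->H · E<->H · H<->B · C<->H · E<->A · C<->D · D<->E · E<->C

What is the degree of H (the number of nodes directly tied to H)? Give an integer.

7

H is directly tied to A, B, C, D, E, F, and G. That is 7 neighbors, so the degree of H is 7.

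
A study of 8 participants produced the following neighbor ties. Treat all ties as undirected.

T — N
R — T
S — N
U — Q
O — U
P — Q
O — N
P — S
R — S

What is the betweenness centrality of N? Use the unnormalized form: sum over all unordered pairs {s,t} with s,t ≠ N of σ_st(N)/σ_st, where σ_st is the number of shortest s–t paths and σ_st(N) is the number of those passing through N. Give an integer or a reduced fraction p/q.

Pairs whose geodesics pass through N — T–S: 1/2; T–P: 1/2; T–Q: 2/3; T–U: 1; T–O: 1; R–U: 2/3; R–O: 2/2; S–U: 1/2; S–O: 1; P–O: 1/2.
All other pairs contribute 0.
Summing the contributions gives betweenness(N) = 22/3.

22/3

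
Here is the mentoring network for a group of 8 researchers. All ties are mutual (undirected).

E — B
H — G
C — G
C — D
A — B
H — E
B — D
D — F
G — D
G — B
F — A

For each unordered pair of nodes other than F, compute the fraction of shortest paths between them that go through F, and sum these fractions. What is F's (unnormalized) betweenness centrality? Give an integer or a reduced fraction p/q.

5/6

Pairs whose geodesics pass through F — A–D: 1/2; A–C: 1/3.
All other pairs contribute 0.
Summing the contributions gives betweenness(F) = 5/6.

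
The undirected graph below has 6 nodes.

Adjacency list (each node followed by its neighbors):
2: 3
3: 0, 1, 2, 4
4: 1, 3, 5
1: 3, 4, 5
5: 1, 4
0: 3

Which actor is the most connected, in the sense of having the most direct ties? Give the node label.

Degrees — 0:1, 1:3, 2:1, 3:4, 4:3, 5:2.
The maximum is 4, attained only by 3.

3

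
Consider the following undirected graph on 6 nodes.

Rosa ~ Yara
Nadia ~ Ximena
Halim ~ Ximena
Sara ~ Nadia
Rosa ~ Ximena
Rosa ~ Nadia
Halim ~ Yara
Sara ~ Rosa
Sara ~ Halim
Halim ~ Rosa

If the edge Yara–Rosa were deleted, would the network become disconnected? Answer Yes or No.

Even without that edge, Yara still reaches Rosa via Yara – Halim – Rosa, so the network stays connected. Not a bridge.

No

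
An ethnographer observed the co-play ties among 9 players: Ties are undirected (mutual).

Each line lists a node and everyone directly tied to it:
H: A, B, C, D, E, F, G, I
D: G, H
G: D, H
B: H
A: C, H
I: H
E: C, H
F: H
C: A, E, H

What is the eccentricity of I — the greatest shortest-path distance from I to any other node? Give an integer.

2

Distances from I: A:2, B:2, C:2, D:2, E:2, F:2, G:2, H:1.
The largest is 2 (to D, E, B, C, A, G, and F), so the eccentricity of I is 2.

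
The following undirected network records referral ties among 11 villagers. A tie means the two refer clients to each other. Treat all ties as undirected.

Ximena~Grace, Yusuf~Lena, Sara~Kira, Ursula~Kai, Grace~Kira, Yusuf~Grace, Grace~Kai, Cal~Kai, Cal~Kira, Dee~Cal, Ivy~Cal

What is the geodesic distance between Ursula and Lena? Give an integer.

One shortest route is Ursula – Kai – Grace – Yusuf – Lena, which uses 4 edges, and at distance 3 from Ursula we only reach {Dee, Ivy, Kira, Ximena, Yusuf}, which does not include Lena. So d(Ursula,Lena) = 4.

4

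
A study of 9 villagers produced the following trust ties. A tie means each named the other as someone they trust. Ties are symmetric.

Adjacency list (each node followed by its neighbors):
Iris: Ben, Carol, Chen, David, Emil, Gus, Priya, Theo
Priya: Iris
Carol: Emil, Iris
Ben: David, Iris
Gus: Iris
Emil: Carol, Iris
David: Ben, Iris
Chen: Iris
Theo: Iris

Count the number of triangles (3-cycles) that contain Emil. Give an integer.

1

Emil's neighbors: Carol and Iris.
Neighbor pairs that are themselves tied: Emil–Carol–Iris. Each forms one triangle with Emil, for 1 in total.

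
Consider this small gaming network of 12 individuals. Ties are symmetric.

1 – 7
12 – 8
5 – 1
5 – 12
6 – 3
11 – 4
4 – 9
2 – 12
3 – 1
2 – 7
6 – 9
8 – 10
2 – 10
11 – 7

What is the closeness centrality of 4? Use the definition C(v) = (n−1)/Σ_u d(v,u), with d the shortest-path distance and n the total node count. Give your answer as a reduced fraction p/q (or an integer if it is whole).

11/32

Distances from 4: 1:3, 2:3, 3:3, 5:4, 6:2, 7:2, 8:5, 9:1, 10:4, 11:1, 12:4. Sum = 32.
n = 12, so closeness = 11/32.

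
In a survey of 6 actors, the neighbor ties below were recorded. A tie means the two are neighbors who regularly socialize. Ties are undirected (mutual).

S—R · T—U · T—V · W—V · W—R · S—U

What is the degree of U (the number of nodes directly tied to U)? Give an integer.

U is directly tied to S and T. That is 2 neighbors, so the degree of U is 2.

2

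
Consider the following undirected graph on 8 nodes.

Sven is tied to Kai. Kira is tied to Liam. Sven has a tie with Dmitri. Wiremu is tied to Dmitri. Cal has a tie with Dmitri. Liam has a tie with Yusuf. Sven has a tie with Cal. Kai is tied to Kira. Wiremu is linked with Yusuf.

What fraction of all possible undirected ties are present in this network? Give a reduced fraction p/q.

There are 9 edges and 8 nodes, so the maximum possible is C(8,2) = 28.
Density = 9/28.

9/28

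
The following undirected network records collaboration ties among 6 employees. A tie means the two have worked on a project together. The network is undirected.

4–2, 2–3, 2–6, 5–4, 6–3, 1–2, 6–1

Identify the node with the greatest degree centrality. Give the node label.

Degrees — 1:2, 2:4, 3:2, 4:2, 5:1, 6:3.
The maximum is 4, attained only by 2.

2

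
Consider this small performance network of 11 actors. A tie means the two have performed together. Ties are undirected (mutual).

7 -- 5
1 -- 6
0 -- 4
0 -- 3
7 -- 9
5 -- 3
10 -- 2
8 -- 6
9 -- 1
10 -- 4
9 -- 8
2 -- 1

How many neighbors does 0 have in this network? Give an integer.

0 is directly tied to 3 and 4. That is 2 neighbors, so the degree of 0 is 2.

2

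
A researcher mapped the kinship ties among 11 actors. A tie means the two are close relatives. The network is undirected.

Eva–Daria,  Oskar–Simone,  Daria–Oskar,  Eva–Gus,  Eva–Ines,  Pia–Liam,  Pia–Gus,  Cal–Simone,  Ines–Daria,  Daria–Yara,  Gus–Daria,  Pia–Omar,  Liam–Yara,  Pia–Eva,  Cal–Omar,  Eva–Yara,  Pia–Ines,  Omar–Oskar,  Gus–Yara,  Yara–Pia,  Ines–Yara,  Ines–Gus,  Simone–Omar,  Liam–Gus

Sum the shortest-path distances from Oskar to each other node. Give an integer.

Distances from Oskar: Cal:2, Daria:1, Eva:2, Gus:2, Ines:2, Liam:3, Omar:1, Pia:2, Simone:1, Yara:2.
Sum = 2 + 1 + 2 + 2 + 2 + 3 + 1 + 2 + 1 + 2 = 18.

18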